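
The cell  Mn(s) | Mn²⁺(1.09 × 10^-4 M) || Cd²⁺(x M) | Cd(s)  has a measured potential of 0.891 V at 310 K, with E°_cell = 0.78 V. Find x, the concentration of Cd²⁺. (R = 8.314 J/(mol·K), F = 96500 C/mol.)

From the Nernst equation, ln Q = nF(E° − E)/RT = 2×96500×(0.78 − 0.891)/(8.314×310) = -8.312, so Q = 2.46 × 10^-4.
With Q = [Mn²⁺]/[Cd²⁺] and the known concentrations, [Cd²⁺] in the denominator gives [Cd²⁺] = 0.44 M.

0.44 M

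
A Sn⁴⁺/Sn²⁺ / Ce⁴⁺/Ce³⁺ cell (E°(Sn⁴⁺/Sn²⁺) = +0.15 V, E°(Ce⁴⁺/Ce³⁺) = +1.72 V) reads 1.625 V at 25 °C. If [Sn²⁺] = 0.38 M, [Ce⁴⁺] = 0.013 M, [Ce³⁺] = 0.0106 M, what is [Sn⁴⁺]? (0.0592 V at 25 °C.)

From the Nernst equation, log Q = n(E° − E)/0.0592 = 2(1.57 − 1.625)/0.0592 = -1.858, so Q = 0.0139.
With Q = [Sn⁴⁺]·[Ce³⁺]^2/([Sn²⁺]·[Ce⁴⁺]^2) and the known concentrations, [Sn⁴⁺] in the numerator gives [Sn⁴⁺] = 0.0079 M.

0.0079 M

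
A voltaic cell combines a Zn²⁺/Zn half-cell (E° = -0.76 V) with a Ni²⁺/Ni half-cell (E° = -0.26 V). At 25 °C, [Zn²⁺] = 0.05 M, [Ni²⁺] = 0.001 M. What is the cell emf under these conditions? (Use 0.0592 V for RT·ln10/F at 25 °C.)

0.450 V

The Ni²⁺/Ni couple has the higher reduction potential and acts as the cathode, so E°_cell = -0.26 − (-0.76) = 0.50 V.
Balancing electrons gives n = 2; the reaction quotient is Q = [Zn²⁺]/[Ni²⁺] = 50.0.
At 25 °C, E = E° − (0.0592/n) log Q = 0.50 − (0.0592/2)(1.699) = 0.500 − 0.050 = 0.450 V.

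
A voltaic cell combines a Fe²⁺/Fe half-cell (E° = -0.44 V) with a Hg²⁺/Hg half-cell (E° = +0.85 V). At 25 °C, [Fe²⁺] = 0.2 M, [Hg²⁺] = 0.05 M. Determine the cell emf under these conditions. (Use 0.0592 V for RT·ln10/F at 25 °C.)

1.27 V

The Hg²⁺/Hg couple has the higher reduction potential and acts as the cathode, so E°_cell = +0.85 − (-0.44) = 1.29 V.
Balancing electrons gives n = 2; the reaction quotient is Q = [Fe²⁺]/[Hg²⁺] = 4.00.
At 25 °C, E = E° − (0.0592/n) log Q = 1.29 − (0.0592/2)(0.602) = 1.290 − 0.018 = 1.272 V.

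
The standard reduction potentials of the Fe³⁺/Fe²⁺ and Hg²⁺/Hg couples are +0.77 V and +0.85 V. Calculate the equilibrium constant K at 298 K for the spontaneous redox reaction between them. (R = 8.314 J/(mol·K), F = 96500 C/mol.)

E°_cell = +0.85 − (+0.77) = 0.08 V, with n = 2 electrons transferred.
At equilibrium E = 0, so the Nernst equation gives ln K = nFE°/RT = (2)(96500)(0.08)/((8.314)(298)) = 6.23.
K = e^6.23 = 510.

510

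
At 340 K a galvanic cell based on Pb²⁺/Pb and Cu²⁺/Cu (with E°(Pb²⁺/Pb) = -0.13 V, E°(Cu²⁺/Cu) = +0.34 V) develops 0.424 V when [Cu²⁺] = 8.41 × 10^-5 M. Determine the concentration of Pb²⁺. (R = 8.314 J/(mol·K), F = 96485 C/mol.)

0.0019 M

From the Nernst equation, ln Q = nF(E° − E)/RT = 2×96485×(0.47 − 0.424)/(8.314×340) = 3.140, so Q = 23.1.
With Q = [Pb²⁺]/[Cu²⁺] and the known concentrations, [Pb²⁺] in the numerator gives [Pb²⁺] = 0.0019 M.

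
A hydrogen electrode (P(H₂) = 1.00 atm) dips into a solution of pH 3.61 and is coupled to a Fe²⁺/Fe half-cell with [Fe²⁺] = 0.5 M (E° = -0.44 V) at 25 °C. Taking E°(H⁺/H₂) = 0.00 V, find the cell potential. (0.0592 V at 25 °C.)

The hydrogen couple is the cathode, so E°_cell = 0.44 V; n = 2.
[H⁺] = 10^(−3.61) = 2.5 × 10^-4 M, and Q = [Fe²⁺]·P(H₂) / [H⁺]^2 = 8.3 × 10^6.
E = E° − (0.0592/2) log Q = 0.44 − (0.0592/2)(6.919) = 0.235 V.

0.24 V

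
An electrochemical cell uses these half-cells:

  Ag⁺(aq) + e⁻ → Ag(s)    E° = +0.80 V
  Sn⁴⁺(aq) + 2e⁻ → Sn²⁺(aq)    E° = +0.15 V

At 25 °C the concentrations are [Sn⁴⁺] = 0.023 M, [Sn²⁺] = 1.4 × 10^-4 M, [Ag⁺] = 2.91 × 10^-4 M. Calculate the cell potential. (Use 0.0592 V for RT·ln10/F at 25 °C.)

0.375 V

The Ag⁺/Ag couple has the higher reduction potential and acts as the cathode, so E°_cell = +0.80 − (+0.15) = 0.65 V.
Balancing electrons gives n = 2; the reaction quotient is Q = [Sn⁴⁺]/([Sn²⁺]·[Ag⁺]^2) = 1.94 × 10^9.
At 25 °C, E = E° − (0.0592/n) log Q = 0.65 − (0.0592/2)(9.288) = 0.650 − 0.275 = 0.375 V.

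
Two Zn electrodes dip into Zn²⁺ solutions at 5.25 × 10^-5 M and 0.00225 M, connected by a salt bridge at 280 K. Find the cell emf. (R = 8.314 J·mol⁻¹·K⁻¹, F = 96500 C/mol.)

Both half-cells are Zn²⁺/Zn, so E°_cell = 0. The concentrated side is the cathode; the cell reaction moves Zn²⁺ from high to low concentration with n = 2.
Q = [Zn²⁺]_dilute/[Zn²⁺]_conc = 5.25 × 10^-5/0.00225 = 0.0233.
E = 0 − (RT/nF) ln Q = −((8.314×280)/(2×96500))(-3.758) = 0.0453 V.

0.045 V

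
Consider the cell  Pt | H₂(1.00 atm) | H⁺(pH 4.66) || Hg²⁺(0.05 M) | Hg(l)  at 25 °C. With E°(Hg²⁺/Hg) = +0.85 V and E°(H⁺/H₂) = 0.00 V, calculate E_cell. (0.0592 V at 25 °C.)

The Hg²⁺/Hg couple is the cathode, so E°_cell = 0.85 V; n = 2.
[H⁺] = 10^(−4.66) = 2.2 × 10^-5 M, and Q = [H⁺]^2 / ([Hg²⁺]·P(H₂)) = 9.57 × 10^-9.
E = E° − (0.0592/2) log Q = 0.85 − (0.0592/2)(-8.019) = 1.087 V.

1.09 V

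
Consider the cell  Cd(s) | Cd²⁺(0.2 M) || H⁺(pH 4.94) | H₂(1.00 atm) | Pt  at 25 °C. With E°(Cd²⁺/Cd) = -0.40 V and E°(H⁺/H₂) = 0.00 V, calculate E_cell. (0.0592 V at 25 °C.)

0.13 V

The hydrogen couple is the cathode, so E°_cell = 0.40 V; n = 2.
[H⁺] = 10^(−4.94) = 1.1 × 10^-5 M, and Q = [Cd²⁺]·P(H₂) / [H⁺]^2 = 1.52 × 10^9.
E = E° − (0.0592/2) log Q = 0.40 − (0.0592/2)(9.181) = 0.128 V.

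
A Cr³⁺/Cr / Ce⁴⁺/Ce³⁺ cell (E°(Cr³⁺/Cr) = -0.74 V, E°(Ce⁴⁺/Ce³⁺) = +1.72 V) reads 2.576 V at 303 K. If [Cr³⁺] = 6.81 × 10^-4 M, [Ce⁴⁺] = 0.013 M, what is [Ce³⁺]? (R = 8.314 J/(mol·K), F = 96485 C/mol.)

From the Nernst equation, ln Q = nF(E° − E)/RT = 3×96485×(2.46 − 2.576)/(8.314×303) = -13.329, so Q = 1.63 × 10^-6.
With Q = [Cr³⁺]·[Ce³⁺]^3/[Ce⁴⁺]^3 and the known concentrations, [Ce³⁺]^3 in the numerator gives [Ce³⁺] = 0.0017 M.

0.0017 M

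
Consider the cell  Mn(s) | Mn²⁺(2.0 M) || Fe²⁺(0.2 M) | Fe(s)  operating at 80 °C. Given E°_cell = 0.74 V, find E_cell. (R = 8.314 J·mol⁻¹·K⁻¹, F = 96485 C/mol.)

Balancing electrons gives n = 2; the reaction quotient is Q = [Mn²⁺]/[Fe²⁺] = 10.0.
E = E° − (RT/nF) ln Q = 0.74 − (8.314×353)/(2×96485) × (2.303) = 0.740 − 0.035 = 0.705 V.

0.705 V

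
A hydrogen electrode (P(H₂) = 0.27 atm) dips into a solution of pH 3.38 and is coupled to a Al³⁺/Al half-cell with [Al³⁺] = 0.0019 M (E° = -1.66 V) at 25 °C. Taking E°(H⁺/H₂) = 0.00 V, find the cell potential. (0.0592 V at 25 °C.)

1.53 V

The hydrogen couple is the cathode, so E°_cell = 1.66 V; n = 6.
[H⁺] = 10^(−3.38) = 4.2 × 10^-4 M, and Q = [Al³⁺]^2·P(H₂)^3 / [H⁺]^6 = 1.35 × 10^13.
E = E° − (0.0592/6) log Q = 1.66 − (0.0592/6)(13.132) = 1.530 V.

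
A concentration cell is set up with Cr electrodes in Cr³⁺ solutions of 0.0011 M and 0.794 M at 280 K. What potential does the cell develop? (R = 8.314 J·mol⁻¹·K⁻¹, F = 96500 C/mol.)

0.053 V

Both half-cells are Cr³⁺/Cr, so E°_cell = 0. The concentrated side is the cathode; the cell reaction moves Cr³⁺ from high to low concentration with n = 3.
Q = [Cr³⁺]_dilute/[Cr³⁺]_conc = 0.0011/0.794 = 0.00139.
E = 0 − (RT/nF) ln Q = −((8.314×280)/(3×96500))(-6.582) = 0.0529 V.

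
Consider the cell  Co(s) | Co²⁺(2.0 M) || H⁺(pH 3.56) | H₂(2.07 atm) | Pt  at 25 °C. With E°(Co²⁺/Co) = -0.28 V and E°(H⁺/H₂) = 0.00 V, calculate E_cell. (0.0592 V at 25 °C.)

0.051 V

The hydrogen couple is the cathode, so E°_cell = 0.28 V; n = 2.
[H⁺] = 10^(−3.56) = 2.8 × 10^-4 M, and Q = [Co²⁺]·P(H₂) / [H⁺]^2 = 5.46 × 10^7.
E = E° − (0.0592/2) log Q = 0.28 − (0.0592/2)(7.737) = 0.051 V.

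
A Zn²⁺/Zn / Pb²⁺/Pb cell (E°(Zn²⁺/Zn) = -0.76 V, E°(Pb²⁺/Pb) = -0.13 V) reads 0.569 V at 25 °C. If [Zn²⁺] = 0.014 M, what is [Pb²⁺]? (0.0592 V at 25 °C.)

From the Nernst equation, log Q = n(E° − E)/0.0592 = 2(0.63 − 0.569)/0.0592 = 2.061, so Q = 115.
With Q = [Zn²⁺]/[Pb²⁺] and the known concentrations, [Pb²⁺] in the denominator gives [Pb²⁺] = 1.2 × 10^-4 M.

1.2 × 10^-4 M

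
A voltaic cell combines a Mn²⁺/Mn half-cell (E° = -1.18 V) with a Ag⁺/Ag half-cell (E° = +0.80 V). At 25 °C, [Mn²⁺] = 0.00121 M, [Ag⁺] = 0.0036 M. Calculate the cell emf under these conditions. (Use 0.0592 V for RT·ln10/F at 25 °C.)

1.92 V

The Ag⁺/Ag couple has the higher reduction potential and acts as the cathode, so E°_cell = +0.80 − (-1.18) = 1.98 V.
Balancing electrons gives n = 2; the reaction quotient is Q = [Mn²⁺]/[Ag⁺]^2 = 93.4.
At 25 °C, E = E° − (0.0592/n) log Q = 1.98 − (0.0592/2)(1.970) = 1.980 − 0.058 = 1.922 V.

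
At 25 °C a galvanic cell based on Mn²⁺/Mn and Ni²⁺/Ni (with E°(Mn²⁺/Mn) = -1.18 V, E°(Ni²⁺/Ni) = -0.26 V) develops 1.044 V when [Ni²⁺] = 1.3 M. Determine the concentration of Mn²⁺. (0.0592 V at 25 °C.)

8.4 × 10^-5 M

From the Nernst equation, log Q = n(E° − E)/0.0592 = 2(0.92 − 1.044)/0.0592 = -4.189, so Q = 6.47 × 10^-5.
With Q = [Mn²⁺]/[Ni²⁺] and the known concentrations, [Mn²⁺] in the numerator gives [Mn²⁺] = 8.4 × 10^-5 M.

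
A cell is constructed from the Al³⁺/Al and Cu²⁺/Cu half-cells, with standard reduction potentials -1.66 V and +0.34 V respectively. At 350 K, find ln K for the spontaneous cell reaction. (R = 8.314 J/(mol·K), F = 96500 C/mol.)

ln K = 398.0

E°_cell = +0.34 − (-1.66) = 2.00 V, with n = 6 electrons transferred.
At equilibrium E = 0, so the Nernst equation gives ln K = nFE°/RT = (6)(96500)(2.00)/((8.314)(350)) = 397.95.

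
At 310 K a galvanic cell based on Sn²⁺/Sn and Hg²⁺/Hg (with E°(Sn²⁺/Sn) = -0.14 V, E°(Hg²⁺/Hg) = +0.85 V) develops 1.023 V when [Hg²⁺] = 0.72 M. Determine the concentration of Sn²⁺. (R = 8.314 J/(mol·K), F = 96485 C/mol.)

From the Nernst equation, ln Q = nF(E° − E)/RT = 2×96485×(0.99 − 1.023)/(8.314×310) = -2.471, so Q = 0.0845.
With Q = [Sn²⁺]/[Hg²⁺] and the known concentrations, [Sn²⁺] in the numerator gives [Sn²⁺] = 0.061 M.

0.061 M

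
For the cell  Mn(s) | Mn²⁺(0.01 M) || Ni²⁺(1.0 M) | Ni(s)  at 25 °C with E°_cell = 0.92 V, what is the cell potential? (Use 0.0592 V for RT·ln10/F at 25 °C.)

Balancing electrons gives n = 2; the reaction quotient is Q = [Mn²⁺]/[Ni²⁺] = 0.0100.
At 25 °C, E = E° − (0.0592/n) log Q = 0.92 − (0.0592/2)(-2.000) = 0.920 + 0.059 = 0.979 V.

0.979 V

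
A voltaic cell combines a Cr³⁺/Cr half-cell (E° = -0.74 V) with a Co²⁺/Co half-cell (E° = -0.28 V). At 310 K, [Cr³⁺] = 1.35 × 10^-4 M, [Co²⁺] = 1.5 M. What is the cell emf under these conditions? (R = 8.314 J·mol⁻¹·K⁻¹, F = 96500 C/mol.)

0.545 V

The Co²⁺/Co couple has the higher reduction potential and acts as the cathode, so E°_cell = -0.28 − (-0.74) = 0.46 V.
Balancing electrons gives n = 6; the reaction quotient is Q = [Cr³⁺]^2/[Co²⁺]^3 = 5.4 × 10^-9.
E = E° − (RT/nF) ln Q = 0.46 − (8.314×310)/(6×96500) × (-19.037) = 0.460 + 0.085 = 0.545 V.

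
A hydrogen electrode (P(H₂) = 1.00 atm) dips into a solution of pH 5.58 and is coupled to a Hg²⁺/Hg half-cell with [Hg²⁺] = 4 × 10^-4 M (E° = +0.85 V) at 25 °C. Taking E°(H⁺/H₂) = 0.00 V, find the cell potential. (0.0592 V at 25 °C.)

1.08 V

The Hg²⁺/Hg couple is the cathode, so E°_cell = 0.85 V; n = 2.
[H⁺] = 10^(−5.58) = 2.6 × 10^-6 M, and Q = [H⁺]^2 / ([Hg²⁺]·P(H₂)) = 1.73 × 10^-8.
E = E° − (0.0592/2) log Q = 0.85 − (0.0592/2)(-7.762) = 1.080 V.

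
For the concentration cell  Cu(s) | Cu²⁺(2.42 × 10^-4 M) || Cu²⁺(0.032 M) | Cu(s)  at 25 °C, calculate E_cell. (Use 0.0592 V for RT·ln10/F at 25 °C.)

Both half-cells are Cu²⁺/Cu, so E°_cell = 0. The concentrated side is the cathode; the cell reaction moves Cu²⁺ from high to low concentration with n = 2.
Q = [Cu²⁺]_dilute/[Cu²⁺]_conc = 2.42 × 10^-4/0.032 = 0.00756.
E = 0 − (0.0592/2) log Q = −(0.0592/2)(-2.121) = 0.0628 V.

0.063 V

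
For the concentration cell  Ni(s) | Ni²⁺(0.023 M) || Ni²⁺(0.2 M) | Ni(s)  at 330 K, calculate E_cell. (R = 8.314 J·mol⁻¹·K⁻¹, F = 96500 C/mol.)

Both half-cells are Ni²⁺/Ni, so E°_cell = 0. The concentrated side is the cathode; the cell reaction moves Ni²⁺ from high to low concentration with n = 2.
Q = [Ni²⁺]_dilute/[Ni²⁺]_conc = 0.023/0.2 = 0.115.
E = 0 − (RT/nF) ln Q = −((8.314×330)/(2×96500))(-2.163) = 0.0307 V.

0.031 V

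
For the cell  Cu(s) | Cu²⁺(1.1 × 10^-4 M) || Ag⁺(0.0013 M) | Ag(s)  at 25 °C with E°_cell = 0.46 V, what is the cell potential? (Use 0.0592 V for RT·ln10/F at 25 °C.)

Balancing electrons gives n = 2; the reaction quotient is Q = [Cu²⁺]/[Ag⁺]^2 = 65.1.
At 25 °C, E = E° − (0.0592/n) log Q = 0.46 − (0.0592/2)(1.814) = 0.460 − 0.054 = 0.406 V.

0.406 V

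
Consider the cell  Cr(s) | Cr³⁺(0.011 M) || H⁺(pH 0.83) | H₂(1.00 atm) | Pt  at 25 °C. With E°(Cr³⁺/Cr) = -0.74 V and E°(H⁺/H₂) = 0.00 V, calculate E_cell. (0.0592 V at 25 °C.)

The hydrogen couple is the cathode, so E°_cell = 0.74 V; n = 6.
[H⁺] = 10^(−0.83) = 0.15 M, and Q = [Cr³⁺]^2·P(H₂)^3 / [H⁺]^6 = 11.6.
E = E° − (0.0592/6) log Q = 0.74 − (0.0592/6)(1.063) = 0.730 V.

0.73 V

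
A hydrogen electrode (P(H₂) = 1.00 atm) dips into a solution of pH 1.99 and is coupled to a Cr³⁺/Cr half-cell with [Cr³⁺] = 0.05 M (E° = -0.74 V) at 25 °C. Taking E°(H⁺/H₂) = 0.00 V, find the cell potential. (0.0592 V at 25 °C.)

0.65 V

The hydrogen couple is the cathode, so E°_cell = 0.74 V; n = 6.
[H⁺] = 10^(−1.99) = 0.010 M, and Q = [Cr³⁺]^2·P(H₂)^3 / [H⁺]^6 = 2.18 × 10^9.
E = E° − (0.0592/6) log Q = 0.74 − (0.0592/6)(9.338) = 0.648 V.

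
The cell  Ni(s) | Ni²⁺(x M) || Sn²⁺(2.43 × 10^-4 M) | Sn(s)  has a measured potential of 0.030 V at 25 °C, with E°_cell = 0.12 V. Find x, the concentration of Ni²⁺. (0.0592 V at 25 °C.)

0.27 M

From the Nernst equation, log Q = n(E° − E)/0.0592 = 2(0.12 − 0.030)/0.0592 = 3.041, so Q = 1100.
With Q = [Ni²⁺]/[Sn²⁺] and the known concentrations, [Ni²⁺] in the numerator gives [Ni²⁺] = 0.27 M.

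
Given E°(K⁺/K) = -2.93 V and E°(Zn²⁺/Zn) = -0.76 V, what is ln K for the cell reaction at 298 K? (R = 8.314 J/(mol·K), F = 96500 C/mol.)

E°_cell = -0.76 − (-2.93) = 2.17 V, with n = 2 electrons transferred.
At equilibrium E = 0, so the Nernst equation gives ln K = nFE°/RT = (2)(96500)(2.17)/((8.314)(298)) = 169.04.

ln K = 169.0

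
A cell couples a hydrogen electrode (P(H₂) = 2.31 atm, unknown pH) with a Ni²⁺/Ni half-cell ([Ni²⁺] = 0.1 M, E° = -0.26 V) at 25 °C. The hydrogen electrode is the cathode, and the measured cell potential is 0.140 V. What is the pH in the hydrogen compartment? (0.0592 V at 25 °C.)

pH = 2.35

E°_cell = 0.26 V and n = 2.
log Q = n(E° − E)/0.0592 = 2×(0.26 − 0.140)/0.0592 = 4.054.
With Q = [Ni²⁺]·P(H₂) / [H⁺]^2, solving for [H⁺] gives log[H⁺] = -2.345, so pH = 2.35.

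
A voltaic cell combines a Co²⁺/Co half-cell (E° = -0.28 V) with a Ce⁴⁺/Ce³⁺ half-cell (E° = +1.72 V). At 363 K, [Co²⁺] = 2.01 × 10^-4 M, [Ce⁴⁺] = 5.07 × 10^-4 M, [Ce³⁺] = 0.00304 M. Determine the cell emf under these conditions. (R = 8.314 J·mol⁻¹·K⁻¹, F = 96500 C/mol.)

The Ce⁴⁺/Ce³⁺ couple has the higher reduction potential and acts as the cathode, so E°_cell = +1.72 − (-0.28) = 2.00 V.
Balancing electrons gives n = 2; the reaction quotient is Q = [Co²⁺]·[Ce³⁺]^2/[Ce⁴⁺]^2 = 0.00723.
E = E° − (RT/nF) ln Q = 2.00 − (8.314×363)/(2×96500) × (-4.930) = 2.000 + 0.077 = 2.077 V.

2.08 V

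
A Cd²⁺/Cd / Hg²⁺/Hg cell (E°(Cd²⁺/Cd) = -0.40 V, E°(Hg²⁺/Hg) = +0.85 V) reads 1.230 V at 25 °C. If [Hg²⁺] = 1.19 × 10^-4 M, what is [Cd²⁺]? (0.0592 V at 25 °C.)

From the Nernst equation, log Q = n(E° − E)/0.0592 = 2(1.25 − 1.230)/0.0592 = 0.676, so Q = 4.74.
With Q = [Cd²⁺]/[Hg²⁺] and the known concentrations, [Cd²⁺] in the numerator gives [Cd²⁺] = 5.6 × 10^-4 M.

5.6 × 10^-4 M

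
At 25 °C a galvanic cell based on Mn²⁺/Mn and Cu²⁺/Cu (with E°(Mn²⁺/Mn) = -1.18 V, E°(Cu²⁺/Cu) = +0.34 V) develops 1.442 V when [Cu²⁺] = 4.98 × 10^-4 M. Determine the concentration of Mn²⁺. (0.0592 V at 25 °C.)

From the Nernst equation, log Q = n(E° − E)/0.0592 = 2(1.52 − 1.442)/0.0592 = 2.635, so Q = 432.
With Q = [Mn²⁺]/[Cu²⁺] and the known concentrations, [Mn²⁺] in the numerator gives [Mn²⁺] = 0.21 M.

0.21 M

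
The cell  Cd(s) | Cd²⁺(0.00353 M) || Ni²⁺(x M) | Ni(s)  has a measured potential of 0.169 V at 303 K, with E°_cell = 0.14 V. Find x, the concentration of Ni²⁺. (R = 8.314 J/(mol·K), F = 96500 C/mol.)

0.033 M

From the Nernst equation, ln Q = nF(E° − E)/RT = 2×96500×(0.14 − 0.169)/(8.314×303) = -2.222, so Q = 0.108.
With Q = [Cd²⁺]/[Ni²⁺] and the known concentrations, [Ni²⁺] in the denominator gives [Ni²⁺] = 0.033 M.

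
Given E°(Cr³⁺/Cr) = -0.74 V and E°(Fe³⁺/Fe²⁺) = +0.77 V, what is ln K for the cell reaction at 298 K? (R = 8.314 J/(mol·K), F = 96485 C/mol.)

ln K = 176.4

E°_cell = +0.77 − (-0.74) = 1.51 V, with n = 3 electrons transferred.
At equilibrium E = 0, so the Nernst equation gives ln K = nFE°/RT = (3)(96485)(1.51)/((8.314)(298)) = 176.41.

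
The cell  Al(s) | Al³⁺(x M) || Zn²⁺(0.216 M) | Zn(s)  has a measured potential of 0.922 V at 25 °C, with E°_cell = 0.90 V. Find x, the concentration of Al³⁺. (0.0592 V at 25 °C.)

0.0077 M

From the Nernst equation, log Q = n(E° − E)/0.0592 = 6(0.90 − 0.922)/0.0592 = -2.230, so Q = 0.00589.
With Q = [Al³⁺]^2/[Zn²⁺]^3 and the known concentrations, [Al³⁺]^2 in the numerator gives [Al³⁺] = 0.0077 M.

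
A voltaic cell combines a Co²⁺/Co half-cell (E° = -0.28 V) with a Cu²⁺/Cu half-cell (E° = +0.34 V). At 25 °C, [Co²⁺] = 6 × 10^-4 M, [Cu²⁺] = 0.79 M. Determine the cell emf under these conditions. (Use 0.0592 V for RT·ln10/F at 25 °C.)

0.712 V

The Cu²⁺/Cu couple has the higher reduction potential and acts as the cathode, so E°_cell = +0.34 − (-0.28) = 0.62 V.
Balancing electrons gives n = 2; the reaction quotient is Q = [Co²⁺]/[Cu²⁺] = 7.59 × 10^-4.
At 25 °C, E = E° − (0.0592/n) log Q = 0.62 − (0.0592/2)(-3.119) = 0.620 + 0.092 = 0.712 V.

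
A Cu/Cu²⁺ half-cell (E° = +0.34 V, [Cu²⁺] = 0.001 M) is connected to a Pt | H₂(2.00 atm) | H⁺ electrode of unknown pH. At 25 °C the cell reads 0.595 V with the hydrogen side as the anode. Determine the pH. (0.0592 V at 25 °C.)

E°_cell = 0.34 V and n = 2.
log Q = n(E° − E)/0.0592 = 2×(0.34 − 0.595)/0.0592 = -8.615.
With Q = [H⁺]^2 / ([Cu²⁺]·P(H₂)), solving for [H⁺] gives log[H⁺] = -5.657, so pH = 5.66.

pH = 5.66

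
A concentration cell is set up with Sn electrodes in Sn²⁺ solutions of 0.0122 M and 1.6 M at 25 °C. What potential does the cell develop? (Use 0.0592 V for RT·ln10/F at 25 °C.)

Both half-cells are Sn²⁺/Sn, so E°_cell = 0. The concentrated side is the cathode; the cell reaction moves Sn²⁺ from high to low concentration with n = 2.
Q = [Sn²⁺]_dilute/[Sn²⁺]_conc = 0.0122/1.6 = 0.00762.
E = 0 − (0.0592/2) log Q = −(0.0592/2)(-2.118) = 0.0627 V.

0.063 V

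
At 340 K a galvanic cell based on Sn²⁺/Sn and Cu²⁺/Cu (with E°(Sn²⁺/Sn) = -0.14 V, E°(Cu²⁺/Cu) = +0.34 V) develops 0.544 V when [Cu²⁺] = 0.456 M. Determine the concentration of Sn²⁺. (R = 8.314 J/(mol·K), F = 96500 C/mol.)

From the Nernst equation, ln Q = nF(E° − E)/RT = 2×96500×(0.48 − 0.544)/(8.314×340) = -4.370, so Q = 0.0127.
With Q = [Sn²⁺]/[Cu²⁺] and the known concentrations, [Sn²⁺] in the numerator gives [Sn²⁺] = 0.0058 M.

0.0058 M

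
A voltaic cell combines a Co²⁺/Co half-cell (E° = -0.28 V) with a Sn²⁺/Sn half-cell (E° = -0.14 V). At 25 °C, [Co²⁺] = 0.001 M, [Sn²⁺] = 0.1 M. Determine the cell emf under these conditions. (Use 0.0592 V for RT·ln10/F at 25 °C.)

0.199 V

The Sn²⁺/Sn couple has the higher reduction potential and acts as the cathode, so E°_cell = -0.14 − (-0.28) = 0.14 V.
Balancing electrons gives n = 2; the reaction quotient is Q = [Co²⁺]/[Sn²⁺] = 0.0100.
At 25 °C, E = E° − (0.0592/n) log Q = 0.14 − (0.0592/2)(-2.000) = 0.140 + 0.059 = 0.199 V.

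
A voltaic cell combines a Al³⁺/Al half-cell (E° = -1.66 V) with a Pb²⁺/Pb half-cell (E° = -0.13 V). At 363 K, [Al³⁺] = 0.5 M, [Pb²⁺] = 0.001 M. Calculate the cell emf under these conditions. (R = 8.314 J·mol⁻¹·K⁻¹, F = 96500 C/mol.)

The Pb²⁺/Pb couple has the higher reduction potential and acts as the cathode, so E°_cell = -0.13 − (-1.66) = 1.53 V.
Balancing electrons gives n = 6; the reaction quotient is Q = [Al³⁺]^2/[Pb²⁺]^3 = 2.5 × 10^8.
E = E° − (RT/nF) ln Q = 1.53 − (8.314×363)/(6×96500) × (19.337) = 1.530 − 0.101 = 1.429 V.

1.43 V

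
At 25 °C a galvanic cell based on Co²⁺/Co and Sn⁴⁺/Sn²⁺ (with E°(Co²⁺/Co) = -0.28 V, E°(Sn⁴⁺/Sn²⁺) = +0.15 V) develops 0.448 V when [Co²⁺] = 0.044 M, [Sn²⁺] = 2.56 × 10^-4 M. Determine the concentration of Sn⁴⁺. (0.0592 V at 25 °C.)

4.6 × 10^-5 M

From the Nernst equation, log Q = n(E° − E)/0.0592 = 2(0.43 − 0.448)/0.0592 = -0.608, so Q = 0.247.
With Q = [Co²⁺]·[Sn²⁺]/[Sn⁴⁺] and the known concentrations, [Sn⁴⁺] in the denominator gives [Sn⁴⁺] = 4.6 × 10^-5 M.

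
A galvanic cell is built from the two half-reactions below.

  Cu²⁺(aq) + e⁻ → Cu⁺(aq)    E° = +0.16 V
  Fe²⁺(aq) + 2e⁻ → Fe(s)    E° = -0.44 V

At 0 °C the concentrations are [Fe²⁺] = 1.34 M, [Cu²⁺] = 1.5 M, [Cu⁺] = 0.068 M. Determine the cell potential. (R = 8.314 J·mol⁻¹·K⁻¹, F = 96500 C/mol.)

0.669 V

The Cu²⁺/Cu⁺ couple has the higher reduction potential and acts as the cathode, so E°_cell = +0.16 − (-0.44) = 0.60 V.
Balancing electrons gives n = 2; the reaction quotient is Q = [Fe²⁺]·[Cu⁺]^2/[Cu²⁺]^2 = 0.00275.
E = E° − (RT/nF) ln Q = 0.60 − (8.314×273)/(2×96500) × (-5.895) = 0.600 + 0.069 = 0.669 V.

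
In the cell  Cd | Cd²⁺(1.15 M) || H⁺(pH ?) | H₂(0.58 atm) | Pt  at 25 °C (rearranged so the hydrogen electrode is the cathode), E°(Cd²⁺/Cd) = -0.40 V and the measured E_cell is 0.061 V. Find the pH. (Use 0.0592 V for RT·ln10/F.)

pH = 5.81

E°_cell = 0.40 V and n = 2.
log Q = n(E° − E)/0.0592 = 2×(0.40 − 0.061)/0.0592 = 11.453.
With Q = [Cd²⁺]·P(H₂) / [H⁺]^2, solving for [H⁺] gives log[H⁺] = -5.814, so pH = 5.81.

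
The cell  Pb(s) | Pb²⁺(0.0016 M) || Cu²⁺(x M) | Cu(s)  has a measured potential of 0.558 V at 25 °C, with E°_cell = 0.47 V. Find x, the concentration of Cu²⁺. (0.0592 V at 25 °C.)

From the Nernst equation, log Q = n(E° − E)/0.0592 = 2(0.47 − 0.558)/0.0592 = -2.973, so Q = 0.00106.
With Q = [Pb²⁺]/[Cu²⁺] and the known concentrations, [Cu²⁺] in the denominator gives [Cu²⁺] = 1.5 M.

1.5 M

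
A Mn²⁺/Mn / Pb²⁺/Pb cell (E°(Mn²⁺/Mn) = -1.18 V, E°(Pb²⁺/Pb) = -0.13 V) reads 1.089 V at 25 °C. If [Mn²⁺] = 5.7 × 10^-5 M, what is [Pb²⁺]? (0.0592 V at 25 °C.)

From the Nernst equation, log Q = n(E° − E)/0.0592 = 2(1.05 − 1.089)/0.0592 = -1.318, so Q = 0.0481.
With Q = [Mn²⁺]/[Pb²⁺] and the known concentrations, [Pb²⁺] in the denominator gives [Pb²⁺] = 0.0012 M.

0.0012 M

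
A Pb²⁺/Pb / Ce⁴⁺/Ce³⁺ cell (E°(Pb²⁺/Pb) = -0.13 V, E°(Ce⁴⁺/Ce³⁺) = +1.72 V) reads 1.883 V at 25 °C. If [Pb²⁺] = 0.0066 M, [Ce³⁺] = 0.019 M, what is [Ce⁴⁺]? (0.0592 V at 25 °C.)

0.0056 M

From the Nernst equation, log Q = n(E° − E)/0.0592 = 2(1.85 − 1.883)/0.0592 = -1.115, so Q = 0.0768.
With Q = [Pb²⁺]·[Ce³⁺]^2/[Ce⁴⁺]^2 and the known concentrations, [Ce⁴⁺]^2 in the denominator gives [Ce⁴⁺] = 0.0056 M.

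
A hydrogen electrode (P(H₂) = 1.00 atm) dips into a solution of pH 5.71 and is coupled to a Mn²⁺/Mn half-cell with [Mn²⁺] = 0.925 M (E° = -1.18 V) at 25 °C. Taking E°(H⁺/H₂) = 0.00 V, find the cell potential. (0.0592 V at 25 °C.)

0.84 V

The hydrogen couple is the cathode, so E°_cell = 1.18 V; n = 2.
[H⁺] = 10^(−5.71) = 1.9 × 10^-6 M, and Q = [Mn²⁺]·P(H₂) / [H⁺]^2 = 2.43 × 10^11.
E = E° − (0.0592/2) log Q = 1.18 − (0.0592/2)(11.386) = 0.843 V.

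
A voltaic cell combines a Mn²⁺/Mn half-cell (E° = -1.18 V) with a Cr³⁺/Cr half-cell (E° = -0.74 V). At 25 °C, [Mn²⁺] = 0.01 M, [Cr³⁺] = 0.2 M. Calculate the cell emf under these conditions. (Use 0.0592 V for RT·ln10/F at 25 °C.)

0.485 V

The Cr³⁺/Cr couple has the higher reduction potential and acts as the cathode, so E°_cell = -0.74 − (-1.18) = 0.44 V.
Balancing electrons gives n = 6; the reaction quotient is Q = [Mn²⁺]^3/[Cr³⁺]^2 = 2.5 × 10^-5.
At 25 °C, E = E° − (0.0592/n) log Q = 0.44 − (0.0592/6)(-4.602) = 0.440 + 0.045 = 0.485 V.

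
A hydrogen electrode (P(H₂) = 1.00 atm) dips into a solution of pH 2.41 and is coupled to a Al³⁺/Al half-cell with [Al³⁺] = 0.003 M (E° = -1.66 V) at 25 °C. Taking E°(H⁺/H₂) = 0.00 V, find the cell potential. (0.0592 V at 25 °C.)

1.57 V

The hydrogen couple is the cathode, so E°_cell = 1.66 V; n = 6.
[H⁺] = 10^(−2.41) = 0.0039 M, and Q = [Al³⁺]^2·P(H₂)^3 / [H⁺]^6 = 2.6 × 10^9.
E = E° − (0.0592/6) log Q = 1.66 − (0.0592/6)(9.414) = 1.567 V.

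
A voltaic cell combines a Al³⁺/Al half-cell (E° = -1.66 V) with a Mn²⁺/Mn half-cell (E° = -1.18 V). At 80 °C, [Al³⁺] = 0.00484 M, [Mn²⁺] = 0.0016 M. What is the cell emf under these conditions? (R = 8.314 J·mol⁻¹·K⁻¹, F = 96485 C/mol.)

The Mn²⁺/Mn couple has the higher reduction potential and acts as the cathode, so E°_cell = -1.18 − (-1.66) = 0.48 V.
Balancing electrons gives n = 6; the reaction quotient is Q = [Al³⁺]^2/[Mn²⁺]^3 = 5720.
E = E° − (RT/nF) ln Q = 0.48 − (8.314×353)/(6×96485) × (8.652) = 0.480 − 0.044 = 0.436 V.

0.436 V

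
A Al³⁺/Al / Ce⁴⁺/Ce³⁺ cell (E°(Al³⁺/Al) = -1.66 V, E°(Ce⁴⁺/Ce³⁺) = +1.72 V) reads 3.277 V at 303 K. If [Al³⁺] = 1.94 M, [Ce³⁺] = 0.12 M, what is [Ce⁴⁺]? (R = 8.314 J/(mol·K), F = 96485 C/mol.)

From the Nernst equation, ln Q = nF(E° − E)/RT = 3×96485×(3.38 − 3.277)/(8.314×303) = 11.835, so Q = 1.38 × 10^5.
With Q = [Al³⁺]·[Ce³⁺]^3/[Ce⁴⁺]^3 and the known concentrations, [Ce⁴⁺]^3 in the denominator gives [Ce⁴⁺] = 0.0029 M.

0.0029 M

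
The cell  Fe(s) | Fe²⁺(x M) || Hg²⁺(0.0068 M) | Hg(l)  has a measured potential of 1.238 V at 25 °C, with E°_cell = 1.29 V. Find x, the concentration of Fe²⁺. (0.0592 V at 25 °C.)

0.39 M

From the Nernst equation, log Q = n(E° − E)/0.0592 = 2(1.29 − 1.238)/0.0592 = 1.757, so Q = 57.1.
With Q = [Fe²⁺]/[Hg²⁺] and the known concentrations, [Fe²⁺] in the numerator gives [Fe²⁺] = 0.39 M.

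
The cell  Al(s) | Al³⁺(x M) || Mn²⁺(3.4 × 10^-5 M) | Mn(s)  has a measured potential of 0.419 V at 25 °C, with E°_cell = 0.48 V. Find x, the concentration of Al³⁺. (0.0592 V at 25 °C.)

2.4 × 10^-4 M

From the Nernst equation, log Q = n(E° − E)/0.0592 = 6(0.48 − 0.419)/0.0592 = 6.182, so Q = 1.52 × 10^6.
With Q = [Al³⁺]^2/[Mn²⁺]^3 and the known concentrations, [Al³⁺]^2 in the numerator gives [Al³⁺] = 2.4 × 10^-4 M.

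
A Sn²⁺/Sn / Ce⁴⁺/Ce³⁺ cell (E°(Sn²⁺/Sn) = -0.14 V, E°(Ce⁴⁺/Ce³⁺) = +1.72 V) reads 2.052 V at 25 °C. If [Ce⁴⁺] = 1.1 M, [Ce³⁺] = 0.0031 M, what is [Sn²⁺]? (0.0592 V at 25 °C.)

From the Nernst equation, log Q = n(E° − E)/0.0592 = 2(1.86 − 2.052)/0.0592 = -6.486, so Q = 3.26 × 10^-7.
With Q = [Sn²⁺]·[Ce³⁺]^2/[Ce⁴⁺]^2 and the known concentrations, [Sn²⁺] in the numerator gives [Sn²⁺] = 0.041 M.

0.041 M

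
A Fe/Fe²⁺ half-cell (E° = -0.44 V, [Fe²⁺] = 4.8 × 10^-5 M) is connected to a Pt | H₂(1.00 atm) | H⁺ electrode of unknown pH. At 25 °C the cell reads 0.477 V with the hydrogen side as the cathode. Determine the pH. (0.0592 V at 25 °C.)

pH = 1.53

E°_cell = 0.44 V and n = 2.
log Q = n(E° − E)/0.0592 = 2×(0.44 − 0.477)/0.0592 = -1.250.
With Q = [Fe²⁺]·P(H₂) / [H⁺]^2, solving for [H⁺] gives log[H⁺] = -1.534, so pH = 1.53.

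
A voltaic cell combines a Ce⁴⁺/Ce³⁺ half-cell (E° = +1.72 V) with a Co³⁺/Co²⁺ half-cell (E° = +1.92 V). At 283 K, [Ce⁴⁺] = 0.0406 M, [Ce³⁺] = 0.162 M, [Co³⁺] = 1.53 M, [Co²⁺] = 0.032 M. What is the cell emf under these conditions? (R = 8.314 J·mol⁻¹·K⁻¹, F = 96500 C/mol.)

The Co³⁺/Co²⁺ couple has the higher reduction potential and acts as the cathode, so E°_cell = +1.92 − (+1.72) = 0.20 V.
Balancing electrons gives n = 1; the reaction quotient is Q = [Ce⁴⁺]·[Co²⁺]/([Ce³⁺]·[Co³⁺]) = 0.00524.
E = E° − (RT/nF) ln Q = 0.20 − (8.314×283)/(1×96500) × (-5.251) = 0.200 + 0.128 = 0.328 V.

0.328 V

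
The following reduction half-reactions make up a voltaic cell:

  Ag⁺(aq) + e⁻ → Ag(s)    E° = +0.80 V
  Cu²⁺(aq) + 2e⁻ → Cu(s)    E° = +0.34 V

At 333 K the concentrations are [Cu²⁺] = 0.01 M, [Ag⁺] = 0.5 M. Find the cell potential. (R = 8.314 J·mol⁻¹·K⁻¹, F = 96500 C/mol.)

0.506 V

The Ag⁺/Ag couple has the higher reduction potential and acts as the cathode, so E°_cell = +0.80 − (+0.34) = 0.46 V.
Balancing electrons gives n = 2; the reaction quotient is Q = [Cu²⁺]/[Ag⁺]^2 = 0.0400.
E = E° − (RT/nF) ln Q = 0.46 − (8.314×333)/(2×96500) × (-3.219) = 0.460 + 0.046 = 0.506 V.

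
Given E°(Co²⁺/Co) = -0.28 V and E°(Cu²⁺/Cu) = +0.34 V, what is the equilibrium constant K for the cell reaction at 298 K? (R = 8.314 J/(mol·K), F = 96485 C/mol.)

E°_cell = +0.34 − (-0.28) = 0.62 V, with n = 2 electrons transferred.
At equilibrium E = 0, so the Nernst equation gives ln K = nFE°/RT = (2)(96485)(0.62)/((8.314)(298)) = 48.29.
K = e^48.29 = 9.4 × 10^20.

9.4 × 10^20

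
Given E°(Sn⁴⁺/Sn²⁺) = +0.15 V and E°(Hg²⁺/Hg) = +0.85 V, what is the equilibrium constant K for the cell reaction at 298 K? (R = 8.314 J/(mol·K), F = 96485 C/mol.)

E°_cell = +0.85 − (+0.15) = 0.70 V, with n = 2 electrons transferred.
At equilibrium E = 0, so the Nernst equation gives ln K = nFE°/RT = (2)(96485)(0.70)/((8.314)(298)) = 54.52.
K = e^54.52 = 4.8 × 10^23.

4.8 × 10^23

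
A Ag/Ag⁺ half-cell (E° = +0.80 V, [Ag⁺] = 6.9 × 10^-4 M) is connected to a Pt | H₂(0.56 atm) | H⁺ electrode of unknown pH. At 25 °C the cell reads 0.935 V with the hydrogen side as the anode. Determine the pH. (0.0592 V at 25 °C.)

E°_cell = 0.80 V and n = 2.
log Q = n(E° − E)/0.0592 = 2×(0.80 − 0.935)/0.0592 = -4.561.
With Q = [H⁺]^2 / ([Ag⁺]^2·P(H₂)), solving for [H⁺] gives log[H⁺] = -5.567, so pH = 5.57.

pH = 5.57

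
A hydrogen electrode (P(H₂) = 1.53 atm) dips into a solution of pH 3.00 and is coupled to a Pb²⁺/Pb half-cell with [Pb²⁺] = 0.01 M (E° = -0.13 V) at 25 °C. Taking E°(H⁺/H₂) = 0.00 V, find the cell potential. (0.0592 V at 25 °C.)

0.006 V

The hydrogen couple is the cathode, so E°_cell = 0.13 V; n = 2.
[H⁺] = 10^(−3.00) = 0.0010 M, and Q = [Pb²⁺]·P(H₂) / [H⁺]^2 = 1.53 × 10^4.
E = E° − (0.0592/2) log Q = 0.13 − (0.0592/2)(4.185) = 0.006 V.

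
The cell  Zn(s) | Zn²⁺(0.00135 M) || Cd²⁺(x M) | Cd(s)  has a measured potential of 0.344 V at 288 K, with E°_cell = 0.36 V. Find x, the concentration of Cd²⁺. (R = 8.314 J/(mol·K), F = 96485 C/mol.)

3.7 × 10^-4 M

From the Nernst equation, ln Q = nF(E° − E)/RT = 2×96485×(0.36 − 0.344)/(8.314×288) = 1.289, so Q = 3.63.
With Q = [Zn²⁺]/[Cd²⁺] and the known concentrations, [Cd²⁺] in the denominator gives [Cd²⁺] = 3.7 × 10^-4 M.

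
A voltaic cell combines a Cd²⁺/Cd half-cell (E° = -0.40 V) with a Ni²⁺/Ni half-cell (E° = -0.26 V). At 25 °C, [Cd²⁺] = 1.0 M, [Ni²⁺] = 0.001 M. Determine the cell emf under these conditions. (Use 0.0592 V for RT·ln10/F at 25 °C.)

The Ni²⁺/Ni couple has the higher reduction potential and acts as the cathode, so E°_cell = -0.26 − (-0.40) = 0.14 V.
Balancing electrons gives n = 2; the reaction quotient is Q = [Cd²⁺]/[Ni²⁺] = 1000.
At 25 °C, E = E° − (0.0592/n) log Q = 0.14 − (0.0592/2)(3.000) = 0.140 − 0.089 = 0.051 V.

0.051 V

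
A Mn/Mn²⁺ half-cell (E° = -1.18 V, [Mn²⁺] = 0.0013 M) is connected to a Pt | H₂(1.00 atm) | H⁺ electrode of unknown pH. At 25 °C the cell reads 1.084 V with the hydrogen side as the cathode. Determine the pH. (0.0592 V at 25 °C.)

pH = 3.06

E°_cell = 1.18 V and n = 2.
log Q = n(E° − E)/0.0592 = 2×(1.18 − 1.084)/0.0592 = 3.243.
With Q = [Mn²⁺]·P(H₂) / [H⁺]^2, solving for [H⁺] gives log[H⁺] = -3.065, so pH = 3.06.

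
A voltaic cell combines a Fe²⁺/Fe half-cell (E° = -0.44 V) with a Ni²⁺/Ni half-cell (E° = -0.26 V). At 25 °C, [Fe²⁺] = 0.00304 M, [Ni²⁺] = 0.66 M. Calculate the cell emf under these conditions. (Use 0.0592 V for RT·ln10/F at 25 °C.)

0.249 V

The Ni²⁺/Ni couple has the higher reduction potential and acts as the cathode, so E°_cell = -0.26 − (-0.44) = 0.18 V.
Balancing electrons gives n = 2; the reaction quotient is Q = [Fe²⁺]/[Ni²⁺] = 0.00461.
At 25 °C, E = E° − (0.0592/n) log Q = 0.18 − (0.0592/2)(-2.337) = 0.180 + 0.069 = 0.249 V.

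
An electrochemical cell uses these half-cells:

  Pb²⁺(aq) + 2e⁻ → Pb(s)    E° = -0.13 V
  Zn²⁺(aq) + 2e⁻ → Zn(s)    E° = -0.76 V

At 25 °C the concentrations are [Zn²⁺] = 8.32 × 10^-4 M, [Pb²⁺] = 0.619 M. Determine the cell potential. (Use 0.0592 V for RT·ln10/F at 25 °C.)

The Pb²⁺/Pb couple has the higher reduction potential and acts as the cathode, so E°_cell = -0.13 − (-0.76) = 0.63 V.
Balancing electrons gives n = 2; the reaction quotient is Q = [Zn²⁺]/[Pb²⁺] = 0.00134.
At 25 °C, E = E° − (0.0592/n) log Q = 0.63 − (0.0592/2)(-2.872) = 0.630 + 0.085 = 0.715 V.

0.715 V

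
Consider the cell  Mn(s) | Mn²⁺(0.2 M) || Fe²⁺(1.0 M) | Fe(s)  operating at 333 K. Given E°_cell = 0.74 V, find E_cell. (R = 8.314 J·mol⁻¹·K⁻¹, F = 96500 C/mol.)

Balancing electrons gives n = 2; the reaction quotient is Q = [Mn²⁺]/[Fe²⁺] = 0.200.
E = E° − (RT/nF) ln Q = 0.74 − (8.314×333)/(2×96500) × (-1.609) = 0.740 + 0.023 = 0.763 V.

0.763 V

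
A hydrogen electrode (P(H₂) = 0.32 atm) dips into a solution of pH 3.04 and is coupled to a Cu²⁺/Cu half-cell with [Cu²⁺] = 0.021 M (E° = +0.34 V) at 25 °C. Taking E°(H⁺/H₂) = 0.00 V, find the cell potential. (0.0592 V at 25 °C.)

0.46 V

The Cu²⁺/Cu couple is the cathode, so E°_cell = 0.34 V; n = 2.
[H⁺] = 10^(−3.04) = 9.1 × 10^-4 M, and Q = [H⁺]^2 / ([Cu²⁺]·P(H₂)) = 1.24 × 10^-4.
E = E° − (0.0592/2) log Q = 0.34 − (0.0592/2)(-3.907) = 0.456 V.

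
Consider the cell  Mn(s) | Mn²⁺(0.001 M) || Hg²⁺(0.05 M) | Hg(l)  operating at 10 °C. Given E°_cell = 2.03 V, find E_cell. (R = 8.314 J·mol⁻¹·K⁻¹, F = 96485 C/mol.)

2.08 V

Balancing electrons gives n = 2; the reaction quotient is Q = [Mn²⁺]/[Hg²⁺] = 0.0200.
E = E° − (RT/nF) ln Q = 2.03 − (8.314×283)/(2×96485) × (-3.912) = 2.030 + 0.048 = 2.078 V.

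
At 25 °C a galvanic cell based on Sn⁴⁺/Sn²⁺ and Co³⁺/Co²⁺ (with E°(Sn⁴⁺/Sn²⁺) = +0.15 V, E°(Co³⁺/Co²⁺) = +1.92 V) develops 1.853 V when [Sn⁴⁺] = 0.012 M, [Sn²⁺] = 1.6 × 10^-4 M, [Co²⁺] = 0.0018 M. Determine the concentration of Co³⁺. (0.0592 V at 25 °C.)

From the Nernst equation, log Q = n(E° − E)/0.0592 = 2(1.77 − 1.853)/0.0592 = -2.804, so Q = 0.00157.
With Q = [Sn⁴⁺]·[Co²⁺]^2/([Sn²⁺]·[Co³⁺]^2) and the known concentrations, [Co³⁺]^2 in the denominator gives [Co³⁺] = 0.39 M.

0.39 M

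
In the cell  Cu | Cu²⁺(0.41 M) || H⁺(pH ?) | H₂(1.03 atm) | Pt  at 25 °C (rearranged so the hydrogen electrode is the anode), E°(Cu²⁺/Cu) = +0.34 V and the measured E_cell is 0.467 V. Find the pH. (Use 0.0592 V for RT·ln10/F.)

E°_cell = 0.34 V and n = 2.
log Q = n(E° − E)/0.0592 = 2×(0.34 − 0.467)/0.0592 = -4.291.
With Q = [H⁺]^2 / ([Cu²⁺]·P(H₂)), solving for [H⁺] gives log[H⁺] = -2.332, so pH = 2.33.

pH = 2.33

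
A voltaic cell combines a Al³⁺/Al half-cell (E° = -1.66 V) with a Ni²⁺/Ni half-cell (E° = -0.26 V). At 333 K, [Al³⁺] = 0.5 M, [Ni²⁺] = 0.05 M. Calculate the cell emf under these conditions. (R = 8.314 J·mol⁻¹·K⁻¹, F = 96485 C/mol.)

1.36 V

The Ni²⁺/Ni couple has the higher reduction potential and acts as the cathode, so E°_cell = -0.26 − (-1.66) = 1.40 V.
Balancing electrons gives n = 6; the reaction quotient is Q = [Al³⁺]^2/[Ni²⁺]^3 = 2000.
E = E° − (RT/nF) ln Q = 1.40 − (8.314×333)/(6×96485) × (7.601) = 1.400 − 0.036 = 1.364 V.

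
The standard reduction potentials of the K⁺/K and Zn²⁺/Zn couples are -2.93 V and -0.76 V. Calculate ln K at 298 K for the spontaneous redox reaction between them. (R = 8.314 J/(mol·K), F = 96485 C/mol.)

ln K = 169.0

E°_cell = -0.76 − (-2.93) = 2.17 V, with n = 2 electrons transferred.
At equilibrium E = 0, so the Nernst equation gives ln K = nFE°/RT = (2)(96485)(2.17)/((8.314)(298)) = 169.01.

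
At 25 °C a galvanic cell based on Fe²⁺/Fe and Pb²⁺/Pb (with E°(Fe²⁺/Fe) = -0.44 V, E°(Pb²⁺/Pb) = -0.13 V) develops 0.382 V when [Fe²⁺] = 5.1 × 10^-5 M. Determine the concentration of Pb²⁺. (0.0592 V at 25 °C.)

0.014 M

From the Nernst equation, log Q = n(E° − E)/0.0592 = 2(0.31 − 0.382)/0.0592 = -2.432, so Q = 0.00369.
With Q = [Fe²⁺]/[Pb²⁺] and the known concentrations, [Pb²⁺] in the denominator gives [Pb²⁺] = 0.014 M.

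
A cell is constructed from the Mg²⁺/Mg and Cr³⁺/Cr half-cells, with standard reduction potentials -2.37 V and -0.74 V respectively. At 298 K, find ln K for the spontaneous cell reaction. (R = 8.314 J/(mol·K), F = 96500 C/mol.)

ln K = 380.9

E°_cell = -0.74 − (-2.37) = 1.63 V, with n = 6 electrons transferred.
At equilibrium E = 0, so the Nernst equation gives ln K = nFE°/RT = (6)(96500)(1.63)/((8.314)(298)) = 380.93.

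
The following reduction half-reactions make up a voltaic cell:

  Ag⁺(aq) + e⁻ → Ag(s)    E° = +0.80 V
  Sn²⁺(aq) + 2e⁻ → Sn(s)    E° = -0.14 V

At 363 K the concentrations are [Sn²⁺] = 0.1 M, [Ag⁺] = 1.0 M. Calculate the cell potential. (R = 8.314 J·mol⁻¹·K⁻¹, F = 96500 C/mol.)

0.976 V

The Ag⁺/Ag couple has the higher reduction potential and acts as the cathode, so E°_cell = +0.80 − (-0.14) = 0.94 V.
Balancing electrons gives n = 2; the reaction quotient is Q = [Sn²⁺]/[Ag⁺]^2 = 0.100.
E = E° − (RT/nF) ln Q = 0.94 − (8.314×363)/(2×96500) × (-2.303) = 0.940 + 0.036 = 0.976 V.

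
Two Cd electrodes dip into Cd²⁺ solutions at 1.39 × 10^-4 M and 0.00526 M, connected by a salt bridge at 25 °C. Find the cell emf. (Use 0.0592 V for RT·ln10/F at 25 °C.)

Both half-cells are Cd²⁺/Cd, so E°_cell = 0. The concentrated side is the cathode; the cell reaction moves Cd²⁺ from high to low concentration with n = 2.
Q = [Cd²⁺]_dilute/[Cd²⁺]_conc = 1.39 × 10^-4/0.00526 = 0.0264.
E = 0 − (0.0592/2) log Q = −(0.0592/2)(-1.578) = 0.0467 V.

0.047 V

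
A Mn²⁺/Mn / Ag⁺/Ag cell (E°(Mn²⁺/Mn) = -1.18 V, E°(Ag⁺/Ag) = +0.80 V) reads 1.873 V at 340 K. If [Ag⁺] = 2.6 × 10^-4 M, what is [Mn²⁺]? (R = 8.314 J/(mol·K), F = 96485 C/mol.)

1 × 10^-4 M

From the Nernst equation, ln Q = nF(E° − E)/RT = 2×96485×(1.98 − 1.873)/(8.314×340) = 7.304, so Q = 1490.
With Q = [Mn²⁺]/[Ag⁺]^2 and the known concentrations, [Mn²⁺] in the numerator gives [Mn²⁺] = 1 × 10^-4 M.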